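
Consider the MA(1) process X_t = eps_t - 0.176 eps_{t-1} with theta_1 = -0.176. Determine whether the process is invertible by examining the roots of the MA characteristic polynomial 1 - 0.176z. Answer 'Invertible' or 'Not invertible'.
\text{Invertible}

The MA(q) characteristic polynomial is P(z) = 1 - 0.176z.
Invertibility requires all roots to lie outside the unit circle, i.e. |z| > 1 for every root.
This is linear in z: 1 + (-0.176) z = 0  =>  z = -1/(-0.176) = 5.681818,  |z| = 5.681818.
Moduli of all roots: 5.6818.
All moduli strictly greater than 1? Yes.
Verdict: Invertible.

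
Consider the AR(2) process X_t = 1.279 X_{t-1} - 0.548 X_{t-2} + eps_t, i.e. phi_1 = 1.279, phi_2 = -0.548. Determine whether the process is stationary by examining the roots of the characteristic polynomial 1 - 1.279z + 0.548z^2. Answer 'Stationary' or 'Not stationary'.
\text{Stationary}

The AR(p) characteristic polynomial is P(z) = 1 - 1.279z + 0.548z^2.
Stationarity requires all roots to lie outside the unit circle, i.e. |z| > 1 for every root.
Set 1 + (-1.279) z + (0.548) z^2 = 0, i.e. a z^2 + b z + c = 0 with a = 0.548, b = -1.279, c = 1.
Discriminant D = b^2 - 4ac = (-1.279)^2 - 4*(0.548)*1 = 1.635841 - (2.192) = -0.556159.
D < 0, so the roots are the complex-conjugate pair z = (-b +/- i sqrt(-D)) / (2a) = 1.167 +/- 0.6804i.
For a conjugate pair |z|^2 = z * conj(z) = (product of roots) = c/a = 1/(0.548) = 1.824818, so |z| = sqrt(1.824818) = 1.3509 for both roots.
Moduli of all roots: 1.3509, 1.3509.
All moduli strictly greater than 1? Yes.
Verdict: Stationary.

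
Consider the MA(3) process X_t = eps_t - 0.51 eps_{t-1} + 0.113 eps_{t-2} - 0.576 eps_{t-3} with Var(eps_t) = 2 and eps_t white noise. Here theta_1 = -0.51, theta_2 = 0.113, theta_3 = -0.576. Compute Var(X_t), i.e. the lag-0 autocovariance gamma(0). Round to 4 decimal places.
\gamma(0) = 3.2093

For an MA(q) process X_t = eps_t + sum_i theta_i eps_{t-i} with
Var(eps_t) = sigma^2, the variance is
  gamma(0) = sigma^2 * (1 + sum_i theta_i^2).
  sum_i theta_i^2 = (-0.51)^2 + (0.113)^2 + (-0.576)^2 = 0.2601 + 0.012769 + 0.331776 = 0.604645.
  gamma(0) = 2 * (1 + 0.604645) = 2 * 1.604645 = 3.20929, which rounds to 3.2093.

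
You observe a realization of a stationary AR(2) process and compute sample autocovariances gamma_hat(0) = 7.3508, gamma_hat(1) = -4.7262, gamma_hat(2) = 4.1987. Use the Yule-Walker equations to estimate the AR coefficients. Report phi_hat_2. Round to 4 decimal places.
\hat\phi_{2} = 0.2690

The Yule-Walker equations for an AR(p) process read, in matrix form,
  Gamma_p phi = r_p,   with   (Gamma_p)_{ij} = gamma(|i - j|),
                       (r_p)_i = gamma(i),   i,j = 1..p.
Substitute the sample gammas (Toeplitz matrix and right-hand side of size 2):
  Gamma_p = [[7.3508, -4.7262], [-4.7262, 7.3508]]
  r_p     = [-4.7262, 4.1987]
Written out:
  7.3508 phi_1 - 4.7262 phi_2 = -4.7262
  -4.7262 phi_1 + 7.3508 phi_2 = 4.1987
Solve by Cramer's rule:
  det = gamma(0)^2 - gamma(1)^2 = (7.3508)^2 - (-4.7262)^2 = 54.03426064 - 22.33696644 = 31.6972942
  phi_hat_1 = [gamma(1) gamma(0) - gamma(1) gamma(2)] / det = [(-4.7262)(7.3508) - (-4.7262)(4.1987)] / 31.6972942 = -14.89745502 / 31.6972942 = -0.47
  phi_hat_2 = [gamma(0) gamma(2) - gamma(1)^2] / det = [(7.3508)(4.1987) - (-4.7262)^2] / 31.6972942 = 8.52683752 / 31.6972942 = 0.269
So phi_hat = [-0.4700, 0.2690].
Therefore phi_hat_2 = 0.2690.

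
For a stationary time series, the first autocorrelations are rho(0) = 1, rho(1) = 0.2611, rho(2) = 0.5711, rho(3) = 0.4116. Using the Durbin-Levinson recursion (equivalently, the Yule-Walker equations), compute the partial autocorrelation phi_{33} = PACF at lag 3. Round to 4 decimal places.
\phi_{33} = 0.3059

The PACF at lag k is phi_{kk}, the last component of the solution
to the Yule-Walker system G_k phi = r_k where
  (G_k)_{ij} = rho(|i - j|), (r_k)_i = rho(i), i,j = 1..k.
Equivalently, Durbin-Levinson gives phi_{kk} iteratively:
  phi_{11} = rho(1)
  phi_{kk} = [rho(k) - sum_{j=1..k-1} phi_{k-1,j} rho(k-j)]
            / [1 - sum_{j=1..k-1} phi_{k-1,j} rho(j)],
  phi_{k,j} = phi_{k-1,j} - phi_{kk} phi_{k-1,k-j},  j = 1..k-1.
Step k = 1:
  phi_11 = rho(1) = 0.2611.
Step k = 2:
  phi_22 = [rho(2) - phi_11 rho(1)] / [1 - phi_11 rho(1)] = [0.5711 - (0.2611)(0.2611)] / [1 - (0.2611)(0.2611)]
         = 0.50292679 / 0.93182679 = 0.539721.
  Update: phi_21 = phi_11 - phi_22 phi_11 = 0.2611 - (0.539721)(0.2611) = 0.120179.
Step k = 3:
  phi_33 = [rho(3) - phi_21 rho(2) - phi_22 rho(1)] / [1 - phi_21 rho(1) - phi_22 rho(2)]
    numerator   = 0.4116 - (0.120179)(0.5711) - (0.539721)(0.2611) = 0.20204467
    denominator = 1 - (0.120179)(0.2611) - (0.539721)(0.5711) = 0.66038648
  phi_33 = 0.20204467 / 0.66038648 = 0.3059.
Therefore phi_{33} = 0.3059.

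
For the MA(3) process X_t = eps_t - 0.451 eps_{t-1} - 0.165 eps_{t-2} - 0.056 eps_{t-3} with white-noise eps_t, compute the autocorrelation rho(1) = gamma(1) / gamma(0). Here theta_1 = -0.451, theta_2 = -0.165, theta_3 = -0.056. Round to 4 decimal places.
\rho(1) = -0.2977

For an MA(q) process with theta_0 = 1, the autocovariance is
  gamma(k) = sigma^2 * sum_{i=0..q-k} theta_i * theta_{i+k},
and rho(k) = gamma(k) / gamma(0). Sigma^2 cancels.
  numerator   = (1)*(-0.451) + (-0.451)*(-0.165) + (-0.165)*(-0.056) = -0.367345.
  denominator = (1)^2 + (-0.451)^2 + (-0.165)^2 + (-0.056)^2 = 1.233762.
  rho(1) = -0.367345 / 1.233762 = -0.2977.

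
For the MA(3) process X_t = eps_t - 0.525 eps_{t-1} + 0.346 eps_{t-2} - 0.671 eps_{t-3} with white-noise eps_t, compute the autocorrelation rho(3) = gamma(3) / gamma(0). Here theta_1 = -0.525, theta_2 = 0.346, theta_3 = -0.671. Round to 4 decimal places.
\rho(3) = -0.3636

For an MA(q) process with theta_0 = 1, the autocovariance is
  gamma(k) = sigma^2 * sum_{i=0..q-k} theta_i * theta_{i+k},
and rho(k) = gamma(k) / gamma(0). Sigma^2 cancels.
  numerator   = (1)*(-0.671) = -0.671.
  denominator = (1)^2 + (-0.525)^2 + (0.346)^2 + (-0.671)^2 = 1.845582.
  rho(3) = -0.671 / 1.845582 = -0.3636.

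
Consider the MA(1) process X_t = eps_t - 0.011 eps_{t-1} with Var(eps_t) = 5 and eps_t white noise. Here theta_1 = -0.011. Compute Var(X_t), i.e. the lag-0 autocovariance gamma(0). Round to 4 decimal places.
\gamma(0) = 5.0006

For an MA(q) process X_t = eps_t + sum_i theta_i eps_{t-i} with
Var(eps_t) = sigma^2, the variance is
  gamma(0) = sigma^2 * (1 + sum_i theta_i^2).
  sum_i theta_i^2 = (-0.011)^2 = 0.000121.
  gamma(0) = 5 * (1 + 0.000121) = 5 * 1.000121 = 5.000605, which rounds to 5.0006.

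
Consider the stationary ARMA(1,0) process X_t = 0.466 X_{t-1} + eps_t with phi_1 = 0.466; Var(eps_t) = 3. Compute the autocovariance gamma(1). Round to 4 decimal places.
\gamma(1) = 1.7858

Multiply the model equation by X_{t-k} and take expectations. With theta_0 = psi_0 = 1 and psi_j the MA(infinity) weights, this gives
  gamma(k) - sum_i phi_i gamma(k-i) = c_k,
  c_k = sigma^2 * sum_{j=k..q} theta_j psi_{j-k}   (c_k = 0 for k > q),
using gamma(-m) = gamma(m).
Pure AR (q = 0): c_0 = sigma^2 = 3, c_k = 0 for k >= 1.
Equations for k = 0 and k = 1 (AR order 1):
  gamma(0) = phi_1 gamma(1) + c_0
  gamma(1) = phi_1 gamma(0) + c_1
Substituting the second into the first: gamma(0) (1 - phi_1^2) = c_0 + phi_1 c_1, so
  gamma(0) = c_0 / (1 - phi_1^2) = 3 / (1 - (0.466)^2) = 3 / 0.782844 = 3.832181.
  gamma(1) = phi_1 gamma(0) = (0.466)(3.832181) = 1.785796.
Therefore gamma(1) = 1.7858 (to 4 decimal places).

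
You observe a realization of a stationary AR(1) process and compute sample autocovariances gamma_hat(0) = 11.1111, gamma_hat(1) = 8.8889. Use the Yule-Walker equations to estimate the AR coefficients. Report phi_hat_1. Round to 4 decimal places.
\hat\phi_{1} = 0.8000

The Yule-Walker equations for an AR(p) process read, in matrix form,
  Gamma_p phi = r_p,   with   (Gamma_p)_{ij} = gamma(|i - j|),
                       (r_p)_i = gamma(i),   i,j = 1..p.
Substitute the sample gammas (Toeplitz matrix and right-hand side of size 1):
  Gamma_p = [[11.1111]]
  r_p     = [8.8889]
With p = 1 this is the single equation gamma(0) phi_1 = gamma(1):
  phi_hat_1 = gamma(1) / gamma(0) = 8.8889 / 11.1111 = 0.8000.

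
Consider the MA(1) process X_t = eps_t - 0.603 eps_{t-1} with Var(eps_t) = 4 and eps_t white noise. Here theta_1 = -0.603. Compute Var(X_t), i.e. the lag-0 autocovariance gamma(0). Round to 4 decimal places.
\gamma(0) = 5.4544

For an MA(q) process X_t = eps_t + sum_i theta_i eps_{t-i} with
Var(eps_t) = sigma^2, the variance is
  gamma(0) = sigma^2 * (1 + sum_i theta_i^2).
  sum_i theta_i^2 = (-0.603)^2 = 0.363609.
  gamma(0) = 4 * (1 + 0.363609) = 4 * 1.363609 = 5.454436, which rounds to 5.4544.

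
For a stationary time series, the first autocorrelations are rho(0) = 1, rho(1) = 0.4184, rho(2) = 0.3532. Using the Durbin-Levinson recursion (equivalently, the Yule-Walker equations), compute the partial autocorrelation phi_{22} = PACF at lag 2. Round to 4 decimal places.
\phi_{22} = 0.2159

The PACF at lag k is phi_{kk}, the last component of the solution
to the Yule-Walker system G_k phi = r_k where
  (G_k)_{ij} = rho(|i - j|), (r_k)_i = rho(i), i,j = 1..k.
Equivalently, Durbin-Levinson gives phi_{kk} iteratively:
  phi_{11} = rho(1)
  phi_{kk} = [rho(k) - sum_{j=1..k-1} phi_{k-1,j} rho(k-j)]
            / [1 - sum_{j=1..k-1} phi_{k-1,j} rho(j)],
  phi_{k,j} = phi_{k-1,j} - phi_{kk} phi_{k-1,k-j},  j = 1..k-1.
Step k = 1:
  phi_11 = rho(1) = 0.4184.
Step k = 2:
  phi_22 = [rho(2) - phi_11 rho(1)] / [1 - phi_11 rho(1)] = [0.3532 - (0.4184)(0.4184)] / [1 - (0.4184)(0.4184)]
         = 0.17814144 / 0.82494144 = 0.2159.
Therefore phi_{22} = 0.2159.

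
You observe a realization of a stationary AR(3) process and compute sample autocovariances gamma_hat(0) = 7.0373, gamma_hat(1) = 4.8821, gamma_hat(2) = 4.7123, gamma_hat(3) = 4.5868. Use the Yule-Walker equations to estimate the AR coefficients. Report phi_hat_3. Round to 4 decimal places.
\hat\phi_{3} = 0.2310

The Yule-Walker equations for an AR(p) process read, in matrix form,
  Gamma_p phi = r_p,   with   (Gamma_p)_{ij} = gamma(|i - j|),
                       (r_p)_i = gamma(i),   i,j = 1..p.
Substitute the sample gammas (Toeplitz matrix and right-hand side of size 3):
  Gamma_p = [[7.0373, 4.8821, 4.7123], [4.8821, 7.0373, 4.8821], [4.7123, 4.8821, 7.0373]]
  r_p     = [4.8821, 4.7123, 4.5868]
Written out (R1..R3):
  (R1) 7.0373 phi_1 + 4.8821 phi_2 + 4.7123 phi_3 = 4.8821
  (R2) 4.8821 phi_1 + 7.0373 phi_2 + 4.8821 phi_3 = 4.7123
  (R3) 4.7123 phi_1 + 4.8821 phi_2 + 7.0373 phi_3 = 4.5868
Gaussian elimination:
  R2 <- R2 - (4.8821/7.0373) R1 = R2 - (0.693746) R1:  3.650362 phi_2 + 1.61296 phi_3 = 1.325362
  R3 <- R3 - (4.7123/7.0373) R1 = R3 - (0.669618) R1:  1.61296 phi_2 + 3.881861 phi_3 = 1.31766
  R3 <- R3 - (1.61296/3.650362) R2 = R3 - (0.441863) R2:  3.169154 phi_3 = 0.732032
Back-substitution:
  phi_hat_3 = 0.732032 / 3.169154 = 0.230986
  phi_hat_2 = (1.325362 - (1.61296)(0.230986)) / 3.650362 = 0.261012
  phi_hat_1 = (4.8821 - (4.8821)(0.261012) - (4.7123)(0.230986)) / 7.0373 = 0.357997
So phi_hat = [0.3580, 0.2610, 0.2310].
Therefore phi_hat_3 = 0.2310.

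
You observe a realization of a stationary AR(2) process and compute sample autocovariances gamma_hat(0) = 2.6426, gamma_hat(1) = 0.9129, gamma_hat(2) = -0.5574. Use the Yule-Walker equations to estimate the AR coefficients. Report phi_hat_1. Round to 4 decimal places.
\hat\phi_{1} = 0.4750

The Yule-Walker equations for an AR(p) process read, in matrix form,
  Gamma_p phi = r_p,   with   (Gamma_p)_{ij} = gamma(|i - j|),
                       (r_p)_i = gamma(i),   i,j = 1..p.
Substitute the sample gammas (Toeplitz matrix and right-hand side of size 2):
  Gamma_p = [[2.6426, 0.9129], [0.9129, 2.6426]]
  r_p     = [0.9129, -0.5574]
Written out:
  2.6426 phi_1 + 0.9129 phi_2 = 0.9129
  0.9129 phi_1 + 2.6426 phi_2 = -0.5574
Solve by Cramer's rule:
  det = gamma(0)^2 - gamma(1)^2 = (2.6426)^2 - (0.9129)^2 = 6.98333476 - 0.83338641 = 6.14994835
  phi_hat_1 = [gamma(1) gamma(0) - gamma(1) gamma(2)] / det = [(0.9129)(2.6426) - (0.9129)(-0.5574)] / 6.14994835 = 2.92128 / 6.14994835 = 0.475
  phi_hat_2 = [gamma(0) gamma(2) - gamma(1)^2] / det = [(2.6426)(-0.5574) - (0.9129)^2] / 6.14994835 = -2.30637165 / 6.14994835 = -0.375
So phi_hat = [0.4750, -0.3750].
Therefore phi_hat_1 = 0.4750.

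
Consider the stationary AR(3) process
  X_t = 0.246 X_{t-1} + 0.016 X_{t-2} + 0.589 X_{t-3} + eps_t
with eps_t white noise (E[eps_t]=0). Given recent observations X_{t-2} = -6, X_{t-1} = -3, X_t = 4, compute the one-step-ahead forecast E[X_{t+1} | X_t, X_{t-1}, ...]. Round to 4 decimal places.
E[X_{t+1} \mid \mathcal F_t] = -2.5980

For an AR(p) model X_t = c + sum_i phi_i X_{t-i} + eps_t, the
one-step-ahead conditional mean is
  E[X_{t+1} | X_t, ...] = c + sum_i phi_i X_{t+1-i}.
Substitute known values:
  E[X_{t+1} | ...] = (0.246) * (4) + (0.016) * (-3) + (0.589) * (-6)
                   = -2.5980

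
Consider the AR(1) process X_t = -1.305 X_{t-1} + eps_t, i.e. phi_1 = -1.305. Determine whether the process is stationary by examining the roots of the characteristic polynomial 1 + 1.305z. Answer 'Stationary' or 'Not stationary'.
\text{Not stationary}

The AR(p) characteristic polynomial is P(z) = 1 + 1.305z.
Stationarity requires all roots to lie outside the unit circle, i.e. |z| > 1 for every root.
This is linear in z: 1 + (1.305) z = 0  =>  z = -1/(1.305) = -0.766284,  |z| = 0.766284.
Moduli of all roots: 0.7663.
All moduli strictly greater than 1? No.
Verdict: Not stationary.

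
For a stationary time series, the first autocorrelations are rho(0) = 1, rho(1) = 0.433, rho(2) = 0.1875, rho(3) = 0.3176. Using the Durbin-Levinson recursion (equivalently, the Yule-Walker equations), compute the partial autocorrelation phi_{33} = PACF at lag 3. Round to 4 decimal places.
\phi_{33} = 0.2910

The PACF at lag k is phi_{kk}, the last component of the solution
to the Yule-Walker system G_k phi = r_k where
  (G_k)_{ij} = rho(|i - j|), (r_k)_i = rho(i), i,j = 1..k.
Equivalently, Durbin-Levinson gives phi_{kk} iteratively:
  phi_{11} = rho(1)
  phi_{kk} = [rho(k) - sum_{j=1..k-1} phi_{k-1,j} rho(k-j)]
            / [1 - sum_{j=1..k-1} phi_{k-1,j} rho(j)],
  phi_{k,j} = phi_{k-1,j} - phi_{kk} phi_{k-1,k-j},  j = 1..k-1.
Step k = 1:
  phi_11 = rho(1) = 0.433.
Step k = 2:
  phi_22 = [rho(2) - phi_11 rho(1)] / [1 - phi_11 rho(1)] = [0.1875 - (0.433)(0.433)] / [1 - (0.433)(0.433)]
         = 0.000011 / 0.812511 = 0.000014.
  Update: phi_21 = phi_11 - phi_22 phi_11 = 0.433 - (0.000014)(0.433) = 0.432994.
Step k = 3:
  phi_33 = [rho(3) - phi_21 rho(2) - phi_22 rho(1)] / [1 - phi_21 rho(1) - phi_22 rho(2)]
    numerator   = 0.3176 - (0.432994)(0.1875) - (0.000014)(0.433) = 0.23640774
    denominator = 1 - (0.432994)(0.433) - (0.000014)(0.1875) = 0.812511
  phi_33 = 0.23640774 / 0.812511 = 0.291.
Therefore phi_{33} = 0.2910.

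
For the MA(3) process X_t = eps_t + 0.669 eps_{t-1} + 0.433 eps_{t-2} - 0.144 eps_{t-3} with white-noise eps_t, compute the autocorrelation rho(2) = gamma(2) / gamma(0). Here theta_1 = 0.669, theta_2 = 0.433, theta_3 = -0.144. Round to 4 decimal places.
\rho(2) = 0.2033

For an MA(q) process with theta_0 = 1, the autocovariance is
  gamma(k) = sigma^2 * sum_{i=0..q-k} theta_i * theta_{i+k},
and rho(k) = gamma(k) / gamma(0). Sigma^2 cancels.
  numerator   = (1)*(0.433) + (0.669)*(-0.144) = 0.336664.
  denominator = (1)^2 + (0.669)^2 + (0.433)^2 + (-0.144)^2 = 1.655786.
  rho(2) = 0.336664 / 1.655786 = 0.2033.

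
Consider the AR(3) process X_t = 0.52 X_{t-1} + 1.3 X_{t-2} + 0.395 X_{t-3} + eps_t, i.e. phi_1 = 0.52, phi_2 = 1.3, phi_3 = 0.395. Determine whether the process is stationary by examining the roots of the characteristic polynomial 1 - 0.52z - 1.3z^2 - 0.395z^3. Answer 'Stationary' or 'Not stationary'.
\text{Not stationary}

The AR(p) characteristic polynomial is P(z) = 1 - 0.52z - 1.3z^2 - 0.395z^3.
Stationarity requires all roots to lie outside the unit circle, i.e. |z| > 1 for every root.
Degree 3: look for a simple real root z0 first, then factor out (1 - z/z0) and solve the remaining quadratic.
Testing z0 = -2: P(-2) = 1 + (-0.52)(-2) + (-1.3)(-2)^2 + (-0.395)(-2)^3
  = 1 + (1.04) + (-5.2) + (3.16) = 0.  So z_0 = -2 is a root, |z_0| = 2.
Divide out the factor (1 + 0.5 z) = (1 - z/z0) (since 1/z0 = -0.5):
  P(z) = (1 + 0.5 z)(1 + (-1.02) z + (-0.79) z^2)
  [check: z-coef -1.02 - (-0.5) = -0.52; z^2-coef -0.79 - (-0.5)(-1.02) = -1.3; z^3-coef -(-0.5)(-0.79) = -0.395.]
Remaining roots from the quadratic factor 1 + (-1.02) z + (-0.79) z^2:
  Set 1 + (-1.02) z + (-0.79) z^2 = 0, i.e. a z^2 + b z + c = 0 with a = -0.79, b = -1.02, c = 1.
  Discriminant D = b^2 - 4ac = (-1.02)^2 - 4*(-0.79)*1 = 1.0404 - (-3.16) = 4.2004.
  D >= 0, so the roots are real: z = (-b +/- sqrt(D)) / (2a) = (1.02 +/- 2.049488) / (-1.58).
    z_1 = (1.02 + 2.049488) / (-1.58) = -1.9427,   |z_1| = 1.9427.
    z_2 = (1.02 - 2.049488) / (-1.58) = 0.6516,   |z_2| = 0.6516.
Moduli of all roots: 2.0000, 1.9427, 0.6516.
All moduli strictly greater than 1? No.
Verdict: Not stationary.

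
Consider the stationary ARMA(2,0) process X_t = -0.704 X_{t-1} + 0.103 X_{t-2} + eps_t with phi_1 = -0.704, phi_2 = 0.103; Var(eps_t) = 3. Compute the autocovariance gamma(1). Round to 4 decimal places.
\gamma(1) = -6.1968

Multiply the model equation by X_{t-k} and take expectations. With theta_0 = psi_0 = 1 and psi_j the MA(infinity) weights, this gives
  gamma(k) - sum_i phi_i gamma(k-i) = c_k,
  c_k = sigma^2 * sum_{j=k..q} theta_j psi_{j-k}   (c_k = 0 for k > q),
using gamma(-m) = gamma(m).
Pure AR (q = 0): c_0 = sigma^2 = 3, c_k = 0 for k >= 1.
Equations for k = 0, 1, 2 (AR order 2, c_2 = 0):
  (E0) gamma(0) = phi_1 gamma(1) + phi_2 gamma(2) + c_0
  (E1) gamma(1) = phi_1 gamma(0) + phi_2 gamma(1) + c_1
  (E2) gamma(2) = phi_1 gamma(1) + phi_2 gamma(0)
From (E1): gamma(1) = A gamma(0) + B with
  A = phi_1 / (1 - phi_2) = -0.704 / 0.897 = -0.784838,   B = c_1 / (1 - phi_2) = 0 / 0.897 = 0.
Insert (E2) into (E0): gamma(0) (1 - phi_2^2) = phi_1 (1 + phi_2) gamma(1) + c_0.
  phi_1 (1 + phi_2) = (-0.704)(1.103) = -0.776512,   1 - phi_2^2 = 0.989391.
Replace gamma(1) by A gamma(0) + B and collect gamma(0):
  gamma(0) [0.989391 - (-0.776512)(-0.784838)] = c_0 = 3
  gamma(0) * 0.379955 = 3
  gamma(0) = 3 / 0.379955 = 7.89568.
  gamma(1) = A gamma(0) = (-0.784838)(7.89568) = -6.196833.
Therefore gamma(1) = -6.1968 (to 4 decimal places).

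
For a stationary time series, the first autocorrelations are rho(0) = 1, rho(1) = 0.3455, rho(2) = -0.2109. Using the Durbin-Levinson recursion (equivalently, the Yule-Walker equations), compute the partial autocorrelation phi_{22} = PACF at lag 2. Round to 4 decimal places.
\phi_{22} = -0.3750

The PACF at lag k is phi_{kk}, the last component of the solution
to the Yule-Walker system G_k phi = r_k where
  (G_k)_{ij} = rho(|i - j|), (r_k)_i = rho(i), i,j = 1..k.
Equivalently, Durbin-Levinson gives phi_{kk} iteratively:
  phi_{11} = rho(1)
  phi_{kk} = [rho(k) - sum_{j=1..k-1} phi_{k-1,j} rho(k-j)]
            / [1 - sum_{j=1..k-1} phi_{k-1,j} rho(j)],
  phi_{k,j} = phi_{k-1,j} - phi_{kk} phi_{k-1,k-j},  j = 1..k-1.
Step k = 1:
  phi_11 = rho(1) = 0.3455.
Step k = 2:
  phi_22 = [rho(2) - phi_11 rho(1)] / [1 - phi_11 rho(1)] = [-0.2109 - (0.3455)(0.3455)] / [1 - (0.3455)(0.3455)]
         = -0.33027025 / 0.88062975 = -0.375.
Therefore phi_{22} = -0.3750.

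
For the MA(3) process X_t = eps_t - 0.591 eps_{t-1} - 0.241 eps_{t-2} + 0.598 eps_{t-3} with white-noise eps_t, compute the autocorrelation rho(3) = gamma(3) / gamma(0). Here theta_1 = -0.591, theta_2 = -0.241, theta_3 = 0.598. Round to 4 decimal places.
\rho(3) = 0.3388

For an MA(q) process with theta_0 = 1, the autocovariance is
  gamma(k) = sigma^2 * sum_{i=0..q-k} theta_i * theta_{i+k},
and rho(k) = gamma(k) / gamma(0). Sigma^2 cancels.
  numerator   = (1)*(0.598) = 0.598.
  denominator = (1)^2 + (-0.591)^2 + (-0.241)^2 + (0.598)^2 = 1.764966.
  rho(3) = 0.598 / 1.764966 = 0.3388.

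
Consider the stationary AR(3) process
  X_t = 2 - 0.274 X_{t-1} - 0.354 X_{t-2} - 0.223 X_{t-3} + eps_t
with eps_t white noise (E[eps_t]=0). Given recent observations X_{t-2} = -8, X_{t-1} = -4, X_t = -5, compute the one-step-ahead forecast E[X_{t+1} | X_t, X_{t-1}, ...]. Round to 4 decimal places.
E[X_{t+1} \mid \mathcal F_t] = 6.5700

For an AR(p) model X_t = c + sum_i phi_i X_{t-i} + eps_t, the
one-step-ahead conditional mean is
  E[X_{t+1} | X_t, ...] = c + sum_i phi_i X_{t+1-i}.
Substitute known values:
  E[X_{t+1} | ...] = 2 + (-0.274) * (-5) + (-0.354) * (-4) + (-0.223) * (-8)
                   = 6.5700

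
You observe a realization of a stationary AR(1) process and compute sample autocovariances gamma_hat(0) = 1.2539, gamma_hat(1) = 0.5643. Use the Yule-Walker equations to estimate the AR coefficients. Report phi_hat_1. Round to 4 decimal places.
\hat\phi_{1} = 0.4500

The Yule-Walker equations for an AR(p) process read, in matrix form,
  Gamma_p phi = r_p,   with   (Gamma_p)_{ij} = gamma(|i - j|),
                       (r_p)_i = gamma(i),   i,j = 1..p.
Substitute the sample gammas (Toeplitz matrix and right-hand side of size 1):
  Gamma_p = [[1.2539]]
  r_p     = [0.5643]
With p = 1 this is the single equation gamma(0) phi_1 = gamma(1):
  phi_hat_1 = gamma(1) / gamma(0) = 0.5643 / 1.2539 = 0.4500.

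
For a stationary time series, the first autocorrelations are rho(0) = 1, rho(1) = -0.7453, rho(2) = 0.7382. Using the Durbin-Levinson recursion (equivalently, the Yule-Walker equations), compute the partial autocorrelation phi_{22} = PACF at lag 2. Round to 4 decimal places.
\phi_{22} = 0.4111

The PACF at lag k is phi_{kk}, the last component of the solution
to the Yule-Walker system G_k phi = r_k where
  (G_k)_{ij} = rho(|i - j|), (r_k)_i = rho(i), i,j = 1..k.
Equivalently, Durbin-Levinson gives phi_{kk} iteratively:
  phi_{11} = rho(1)
  phi_{kk} = [rho(k) - sum_{j=1..k-1} phi_{k-1,j} rho(k-j)]
            / [1 - sum_{j=1..k-1} phi_{k-1,j} rho(j)],
  phi_{k,j} = phi_{k-1,j} - phi_{kk} phi_{k-1,k-j},  j = 1..k-1.
Step k = 1:
  phi_11 = rho(1) = -0.7453.
Step k = 2:
  phi_22 = [rho(2) - phi_11 rho(1)] / [1 - phi_11 rho(1)] = [0.7382 - (-0.7453)(-0.7453)] / [1 - (-0.7453)(-0.7453)]
         = 0.18272791 / 0.44452791 = 0.4111.
Therefore phi_{22} = 0.4111.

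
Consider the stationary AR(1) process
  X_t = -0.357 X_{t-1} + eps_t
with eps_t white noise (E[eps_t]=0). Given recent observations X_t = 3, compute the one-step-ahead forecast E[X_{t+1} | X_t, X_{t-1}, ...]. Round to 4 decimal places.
E[X_{t+1} \mid \mathcal F_t] = -1.0710

For an AR(p) model X_t = c + sum_i phi_i X_{t-i} + eps_t, the
one-step-ahead conditional mean is
  E[X_{t+1} | X_t, ...] = c + sum_i phi_i X_{t+1-i}.
Substitute known values:
  E[X_{t+1} | ...] = (-0.357) * (3)
                   = -1.0710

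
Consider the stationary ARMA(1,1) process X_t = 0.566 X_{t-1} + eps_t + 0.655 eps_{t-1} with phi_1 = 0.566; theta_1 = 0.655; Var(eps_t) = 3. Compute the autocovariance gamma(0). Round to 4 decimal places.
\gamma(0) = 9.5807

Multiply the model equation by X_{t-k} and take expectations. With theta_0 = psi_0 = 1 and psi_j the MA(infinity) weights, this gives
  gamma(k) - sum_i phi_i gamma(k-i) = c_k,
  c_k = sigma^2 * sum_{j=k..q} theta_j psi_{j-k}   (c_k = 0 for k > q),
using gamma(-m) = gamma(m).
psi-weights needed (psi_j = theta_j + sum_i phi_i psi_{j-i}):
  psi_1 = theta_1 + phi_1 = 0.655 + (0.566) = 1.221
Right-hand sides:
  c_0 = sigma^2 (1 + theta_1 psi_1) = 3 * (1 + (0.655)(1.221)) = 3 * 1.799755 = 5.399265
  c_1 = sigma^2 theta_1 = 3 * (0.655) = 1.965
  c_2 = 0
Equations for k = 0 and k = 1 (AR order 1):
  gamma(0) = phi_1 gamma(1) + c_0
  gamma(1) = phi_1 gamma(0) + c_1
Substituting the second into the first: gamma(0) (1 - phi_1^2) = c_0 + phi_1 c_1, so
  gamma(0) = (c_0 + phi_1 c_1) / (1 - phi_1^2) = (5.399265 + (0.566)(1.965)) / (1 - (0.566)^2) = 6.511455 / 0.679644 = 9.580685.
Therefore gamma(0) = 9.5807 (to 4 decimal places).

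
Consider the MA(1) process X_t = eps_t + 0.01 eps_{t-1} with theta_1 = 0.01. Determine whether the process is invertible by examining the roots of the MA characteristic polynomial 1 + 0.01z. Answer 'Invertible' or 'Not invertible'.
\text{Invertible}

The MA(q) characteristic polynomial is P(z) = 1 + 0.01z.
Invertibility requires all roots to lie outside the unit circle, i.e. |z| > 1 for every root.
This is linear in z: 1 + (0.01) z = 0  =>  z = -1/(0.01) = -100,  |z| = 100.
Moduli of all roots: 100.0000.
All moduli strictly greater than 1? Yes.
Verdict: Invertible.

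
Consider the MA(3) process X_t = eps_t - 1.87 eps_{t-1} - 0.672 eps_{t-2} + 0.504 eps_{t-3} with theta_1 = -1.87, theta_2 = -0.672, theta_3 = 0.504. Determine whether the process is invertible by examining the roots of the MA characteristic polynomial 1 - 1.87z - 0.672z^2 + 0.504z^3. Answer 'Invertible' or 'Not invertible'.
\text{Not invertible}

The MA(q) characteristic polynomial is P(z) = 1 - 1.87z - 0.672z^2 + 0.504z^3.
Invertibility requires all roots to lie outside the unit circle, i.e. |z| > 1 for every root.
Degree 3: look for a simple real root z0 first, then factor out (1 - z/z0) and solve the remaining quadratic.
Testing z0 = 2.5: P(2.5) = 1 + (-1.87)(2.5) + (-0.672)(2.5)^2 + (0.504)(2.5)^3
  = 1 + (-4.675) + (-4.2) + (7.875) = 0.  So z_0 = 2.5 is a root, |z_0| = 2.5.
Divide out the factor (1 - 0.4 z) = (1 - z/z0) (since 1/z0 = 0.4):
  P(z) = (1 - 0.4 z)(1 + (-1.47) z + (-1.26) z^2)
  [check: z-coef -1.47 - (0.4) = -1.87; z^2-coef -1.26 - (0.4)(-1.47) = -0.672; z^3-coef -(0.4)(-1.26) = 0.504.]
Remaining roots from the quadratic factor 1 + (-1.47) z + (-1.26) z^2:
  Set 1 + (-1.47) z + (-1.26) z^2 = 0, i.e. a z^2 + b z + c = 0 with a = -1.26, b = -1.47, c = 1.
  Discriminant D = b^2 - 4ac = (-1.47)^2 - 4*(-1.26)*1 = 2.1609 - (-5.04) = 7.2009.
  D >= 0, so the roots are real: z = (-b +/- sqrt(D)) / (2a) = (1.47 +/- 2.683449) / (-2.52).
    z_1 = (1.47 + 2.683449) / (-2.52) = -1.6482,   |z_1| = 1.6482.
    z_2 = (1.47 - 2.683449) / (-2.52) = 0.4815,   |z_2| = 0.4815.
Moduli of all roots: 2.5000, 1.6482, 0.4815.
All moduli strictly greater than 1? No.
Verdict: Not invertible.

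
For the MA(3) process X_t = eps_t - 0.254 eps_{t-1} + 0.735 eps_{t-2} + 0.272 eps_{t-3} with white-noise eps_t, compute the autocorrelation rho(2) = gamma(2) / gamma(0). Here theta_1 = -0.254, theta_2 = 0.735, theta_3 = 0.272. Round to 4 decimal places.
\rho(2) = 0.3967

For an MA(q) process with theta_0 = 1, the autocovariance is
  gamma(k) = sigma^2 * sum_{i=0..q-k} theta_i * theta_{i+k},
and rho(k) = gamma(k) / gamma(0). Sigma^2 cancels.
  numerator   = (1)*(0.735) + (-0.254)*(0.272) = 0.665912.
  denominator = (1)^2 + (-0.254)^2 + (0.735)^2 + (0.272)^2 = 1.678725.
  rho(2) = 0.665912 / 1.678725 = 0.3967.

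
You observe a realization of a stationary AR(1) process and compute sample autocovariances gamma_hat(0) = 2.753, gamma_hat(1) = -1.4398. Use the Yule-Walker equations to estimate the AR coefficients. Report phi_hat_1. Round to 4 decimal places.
\hat\phi_{1} = -0.5230

The Yule-Walker equations for an AR(p) process read, in matrix form,
  Gamma_p phi = r_p,   with   (Gamma_p)_{ij} = gamma(|i - j|),
                       (r_p)_i = gamma(i),   i,j = 1..p.
Substitute the sample gammas (Toeplitz matrix and right-hand side of size 1):
  Gamma_p = [[2.753]]
  r_p     = [-1.4398]
With p = 1 this is the single equation gamma(0) phi_1 = gamma(1):
  phi_hat_1 = gamma(1) / gamma(0) = -1.4398 / 2.753 = -0.5230.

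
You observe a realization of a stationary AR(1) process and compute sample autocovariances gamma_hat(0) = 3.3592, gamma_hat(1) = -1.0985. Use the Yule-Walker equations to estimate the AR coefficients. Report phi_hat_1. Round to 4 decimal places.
\hat\phi_{1} = -0.3270

The Yule-Walker equations for an AR(p) process read, in matrix form,
  Gamma_p phi = r_p,   with   (Gamma_p)_{ij} = gamma(|i - j|),
                       (r_p)_i = gamma(i),   i,j = 1..p.
Substitute the sample gammas (Toeplitz matrix and right-hand side of size 1):
  Gamma_p = [[3.3592]]
  r_p     = [-1.0985]
With p = 1 this is the single equation gamma(0) phi_1 = gamma(1):
  phi_hat_1 = gamma(1) / gamma(0) = -1.0985 / 3.3592 = -0.3270.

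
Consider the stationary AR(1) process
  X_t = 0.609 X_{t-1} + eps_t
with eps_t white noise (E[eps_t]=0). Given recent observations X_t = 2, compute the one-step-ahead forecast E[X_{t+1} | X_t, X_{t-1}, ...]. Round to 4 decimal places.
E[X_{t+1} \mid \mathcal F_t] = 1.2180

For an AR(p) model X_t = c + sum_i phi_i X_{t-i} + eps_t, the
one-step-ahead conditional mean is
  E[X_{t+1} | X_t, ...] = c + sum_i phi_i X_{t+1-i}.
Substitute known values:
  E[X_{t+1} | ...] = (0.609) * (2)
                   = 1.2180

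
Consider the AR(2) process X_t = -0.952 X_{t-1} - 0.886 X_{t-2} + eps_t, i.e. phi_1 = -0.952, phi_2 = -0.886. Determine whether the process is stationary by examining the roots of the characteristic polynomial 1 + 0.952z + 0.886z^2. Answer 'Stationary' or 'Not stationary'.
\text{Stationary}

The AR(p) characteristic polynomial is P(z) = 1 + 0.952z + 0.886z^2.
Stationarity requires all roots to lie outside the unit circle, i.e. |z| > 1 for every root.
Set 1 + (0.952) z + (0.886) z^2 = 0, i.e. a z^2 + b z + c = 0 with a = 0.886, b = 0.952, c = 1.
Discriminant D = b^2 - 4ac = (0.952)^2 - 4*(0.886)*1 = 0.906304 - (3.544) = -2.637696.
D < 0, so the roots are the complex-conjugate pair z = (-b +/- i sqrt(-D)) / (2a) = -0.5372 +/- 0.9165i.
For a conjugate pair |z|^2 = z * conj(z) = (product of roots) = c/a = 1/(0.886) = 1.128668, so |z| = sqrt(1.128668) = 1.0624 for both roots.
Moduli of all roots: 1.0624, 1.0624.
All moduli strictly greater than 1? Yes.
Verdict: Stationary.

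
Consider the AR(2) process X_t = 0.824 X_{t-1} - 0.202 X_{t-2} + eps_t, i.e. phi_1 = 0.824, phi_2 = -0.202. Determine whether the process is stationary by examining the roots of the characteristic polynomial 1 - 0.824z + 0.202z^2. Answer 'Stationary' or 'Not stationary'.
\text{Stationary}

The AR(p) characteristic polynomial is P(z) = 1 - 0.824z + 0.202z^2.
Stationarity requires all roots to lie outside the unit circle, i.e. |z| > 1 for every root.
Set 1 + (-0.824) z + (0.202) z^2 = 0, i.e. a z^2 + b z + c = 0 with a = 0.202, b = -0.824, c = 1.
Discriminant D = b^2 - 4ac = (-0.824)^2 - 4*(0.202)*1 = 0.678976 - (0.808) = -0.129024.
D < 0, so the roots are the complex-conjugate pair z = (-b +/- i sqrt(-D)) / (2a) = 2.0396 +/- 0.8891i.
For a conjugate pair |z|^2 = z * conj(z) = (product of roots) = c/a = 1/(0.202) = 4.950495, so |z| = sqrt(4.950495) = 2.225 for both roots.
Moduli of all roots: 2.2250, 2.2250.
All moduli strictly greater than 1? Yes.
Verdict: Stationary.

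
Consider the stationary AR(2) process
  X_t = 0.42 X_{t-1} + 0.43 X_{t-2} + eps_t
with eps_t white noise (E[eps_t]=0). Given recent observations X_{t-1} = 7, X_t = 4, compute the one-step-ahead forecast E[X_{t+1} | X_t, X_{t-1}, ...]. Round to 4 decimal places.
E[X_{t+1} \mid \mathcal F_t] = 4.6900

For an AR(p) model X_t = c + sum_i phi_i X_{t-i} + eps_t, the
one-step-ahead conditional mean is
  E[X_{t+1} | X_t, ...] = c + sum_i phi_i X_{t+1-i}.
Substitute known values:
  E[X_{t+1} | ...] = (0.42) * (4) + (0.43) * (7)
                   = 4.6900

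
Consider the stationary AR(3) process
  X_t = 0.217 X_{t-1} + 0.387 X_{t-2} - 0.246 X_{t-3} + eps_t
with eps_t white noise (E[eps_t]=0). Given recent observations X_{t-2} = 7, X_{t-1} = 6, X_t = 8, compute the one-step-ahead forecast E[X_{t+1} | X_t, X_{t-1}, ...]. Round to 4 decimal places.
E[X_{t+1} \mid \mathcal F_t] = 2.3360

For an AR(p) model X_t = c + sum_i phi_i X_{t-i} + eps_t, the
one-step-ahead conditional mean is
  E[X_{t+1} | X_t, ...] = c + sum_i phi_i X_{t+1-i}.
Substitute known values:
  E[X_{t+1} | ...] = (0.217) * (8) + (0.387) * (6) + (-0.246) * (7)
                   = 2.3360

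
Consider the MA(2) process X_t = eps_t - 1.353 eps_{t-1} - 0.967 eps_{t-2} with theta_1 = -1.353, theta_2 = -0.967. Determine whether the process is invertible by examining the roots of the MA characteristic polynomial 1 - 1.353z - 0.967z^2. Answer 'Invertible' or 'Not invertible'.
\text{Not invertible}

The MA(q) characteristic polynomial is P(z) = 1 - 1.353z - 0.967z^2.
Invertibility requires all roots to lie outside the unit circle, i.e. |z| > 1 for every root.
Set 1 + (-1.353) z + (-0.967) z^2 = 0, i.e. a z^2 + b z + c = 0 with a = -0.967, b = -1.353, c = 1.
Discriminant D = b^2 - 4ac = (-1.353)^2 - 4*(-0.967)*1 = 1.830609 - (-3.868) = 5.698609.
D >= 0, so the roots are real: z = (-b +/- sqrt(D)) / (2a) = (1.353 +/- 2.387176) / (-1.934).
  z_1 = (1.353 + 2.387176) / (-1.934) = -1.9339,   |z_1| = 1.9339.
  z_2 = (1.353 - 2.387176) / (-1.934) = 0.5347,   |z_2| = 0.5347.
Moduli of all roots: 1.9339, 0.5347.
All moduli strictly greater than 1? No.
Verdict: Not invertible.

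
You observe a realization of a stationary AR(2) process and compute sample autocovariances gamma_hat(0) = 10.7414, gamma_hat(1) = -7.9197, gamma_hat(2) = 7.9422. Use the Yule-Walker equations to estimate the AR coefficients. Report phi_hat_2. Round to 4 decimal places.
\hat\phi_{2} = 0.4290

The Yule-Walker equations for an AR(p) process read, in matrix form,
  Gamma_p phi = r_p,   with   (Gamma_p)_{ij} = gamma(|i - j|),
                       (r_p)_i = gamma(i),   i,j = 1..p.
Substitute the sample gammas (Toeplitz matrix and right-hand side of size 2):
  Gamma_p = [[10.7414, -7.9197], [-7.9197, 10.7414]]
  r_p     = [-7.9197, 7.9422]
Written out:
  10.7414 phi_1 - 7.9197 phi_2 = -7.9197
  -7.9197 phi_1 + 10.7414 phi_2 = 7.9422
Solve by Cramer's rule:
  det = gamma(0)^2 - gamma(1)^2 = (10.7414)^2 - (-7.9197)^2 = 115.37767396 - 62.72164809 = 52.65602587
  phi_hat_1 = [gamma(1) gamma(0) - gamma(1) gamma(2)] / det = [(-7.9197)(10.7414) - (-7.9197)(7.9422)] / 52.65602587 = -22.16882424 / 52.65602587 = -0.421
  phi_hat_2 = [gamma(0) gamma(2) - gamma(1)^2] / det = [(10.7414)(7.9422) - (-7.9197)^2] / 52.65602587 = 22.58869899 / 52.65602587 = 0.429
So phi_hat = [-0.4210, 0.4290].
Therefore phi_hat_2 = 0.4290.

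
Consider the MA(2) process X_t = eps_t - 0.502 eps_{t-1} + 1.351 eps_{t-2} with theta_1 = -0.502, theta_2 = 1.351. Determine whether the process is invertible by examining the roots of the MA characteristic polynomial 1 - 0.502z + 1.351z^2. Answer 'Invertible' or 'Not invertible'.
\text{Not invertible}

The MA(q) characteristic polynomial is P(z) = 1 - 0.502z + 1.351z^2.
Invertibility requires all roots to lie outside the unit circle, i.e. |z| > 1 for every root.
Set 1 + (-0.502) z + (1.351) z^2 = 0, i.e. a z^2 + b z + c = 0 with a = 1.351, b = -0.502, c = 1.
Discriminant D = b^2 - 4ac = (-0.502)^2 - 4*(1.351)*1 = 0.252004 - (5.404) = -5.151996.
D < 0, so the roots are the complex-conjugate pair z = (-b +/- i sqrt(-D)) / (2a) = 0.1858 +/- 0.84i.
For a conjugate pair |z|^2 = z * conj(z) = (product of roots) = c/a = 1/(1.351) = 0.740192, so |z| = sqrt(0.740192) = 0.8603 for both roots.
Moduli of all roots: 0.8603, 0.8603.
All moduli strictly greater than 1? No.
Verdict: Not invertible.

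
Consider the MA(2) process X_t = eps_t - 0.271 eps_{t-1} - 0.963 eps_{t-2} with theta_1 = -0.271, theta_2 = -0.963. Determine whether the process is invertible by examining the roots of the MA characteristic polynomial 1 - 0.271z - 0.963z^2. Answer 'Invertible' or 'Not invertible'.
\text{Not invertible}

The MA(q) characteristic polynomial is P(z) = 1 - 0.271z - 0.963z^2.
Invertibility requires all roots to lie outside the unit circle, i.e. |z| > 1 for every root.
Set 1 + (-0.271) z + (-0.963) z^2 = 0, i.e. a z^2 + b z + c = 0 with a = -0.963, b = -0.271, c = 1.
Discriminant D = b^2 - 4ac = (-0.271)^2 - 4*(-0.963)*1 = 0.073441 - (-3.852) = 3.925441.
D >= 0, so the roots are real: z = (-b +/- sqrt(D)) / (2a) = (0.271 +/- 1.981273) / (-1.926).
  z_1 = (0.271 + 1.981273) / (-1.926) = -1.1694,   |z_1| = 1.1694.
  z_2 = (0.271 - 1.981273) / (-1.926) = 0.888,   |z_2| = 0.888.
Moduli of all roots: 1.1694, 0.8880.
All moduli strictly greater than 1? No.
Verdict: Not invertible.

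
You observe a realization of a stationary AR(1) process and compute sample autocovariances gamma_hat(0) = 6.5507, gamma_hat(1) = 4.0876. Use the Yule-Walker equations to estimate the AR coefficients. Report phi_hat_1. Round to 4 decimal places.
\hat\phi_{1} = 0.6240

The Yule-Walker equations for an AR(p) process read, in matrix form,
  Gamma_p phi = r_p,   with   (Gamma_p)_{ij} = gamma(|i - j|),
                       (r_p)_i = gamma(i),   i,j = 1..p.
Substitute the sample gammas (Toeplitz matrix and right-hand side of size 1):
  Gamma_p = [[6.5507]]
  r_p     = [4.0876]
With p = 1 this is the single equation gamma(0) phi_1 = gamma(1):
  phi_hat_1 = gamma(1) / gamma(0) = 4.0876 / 6.5507 = 0.6240.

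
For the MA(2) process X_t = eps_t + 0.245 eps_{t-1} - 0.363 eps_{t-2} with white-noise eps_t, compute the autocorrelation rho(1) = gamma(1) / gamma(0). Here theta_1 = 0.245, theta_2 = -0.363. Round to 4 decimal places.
\rho(1) = 0.1309

For an MA(q) process with theta_0 = 1, the autocovariance is
  gamma(k) = sigma^2 * sum_{i=0..q-k} theta_i * theta_{i+k},
and rho(k) = gamma(k) / gamma(0). Sigma^2 cancels.
  numerator   = (1)*(0.245) + (0.245)*(-0.363) = 0.156065.
  denominator = (1)^2 + (0.245)^2 + (-0.363)^2 = 1.191794.
  rho(1) = 0.156065 / 1.191794 = 0.1309.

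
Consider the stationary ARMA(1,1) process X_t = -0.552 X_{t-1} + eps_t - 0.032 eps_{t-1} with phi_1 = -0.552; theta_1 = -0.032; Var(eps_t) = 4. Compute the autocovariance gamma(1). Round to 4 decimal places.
\gamma(1) = -3.4191

Multiply the model equation by X_{t-k} and take expectations. With theta_0 = psi_0 = 1 and psi_j the MA(infinity) weights, this gives
  gamma(k) - sum_i phi_i gamma(k-i) = c_k,
  c_k = sigma^2 * sum_{j=k..q} theta_j psi_{j-k}   (c_k = 0 for k > q),
using gamma(-m) = gamma(m).
psi-weights needed (psi_j = theta_j + sum_i phi_i psi_{j-i}):
  psi_1 = theta_1 + phi_1 = -0.032 + (-0.552) = -0.584
Right-hand sides:
  c_0 = sigma^2 (1 + theta_1 psi_1) = 4 * (1 + (-0.032)(-0.584)) = 4 * 1.018688 = 4.074752
  c_1 = sigma^2 theta_1 = 4 * (-0.032) = -0.128
  c_2 = 0
Equations for k = 0 and k = 1 (AR order 1):
  gamma(0) = phi_1 gamma(1) + c_0
  gamma(1) = phi_1 gamma(0) + c_1
Substituting the second into the first: gamma(0) (1 - phi_1^2) = c_0 + phi_1 c_1, so
  gamma(0) = (c_0 + phi_1 c_1) / (1 - phi_1^2) = (4.074752 + (-0.552)(-0.128)) / (1 - (-0.552)^2) = 4.145408 / 0.695296 = 5.962077.
  gamma(1) = phi_1 gamma(0) + c_1 = (-0.552)(5.962077) + (-0.128) = -3.419066.
Therefore gamma(1) = -3.4191 (to 4 decimal places).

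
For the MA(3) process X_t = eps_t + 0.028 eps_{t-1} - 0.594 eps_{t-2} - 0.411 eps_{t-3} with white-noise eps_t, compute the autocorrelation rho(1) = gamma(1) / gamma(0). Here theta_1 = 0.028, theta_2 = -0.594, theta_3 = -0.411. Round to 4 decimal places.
\rho(1) = 0.1678

For an MA(q) process with theta_0 = 1, the autocovariance is
  gamma(k) = sigma^2 * sum_{i=0..q-k} theta_i * theta_{i+k},
and rho(k) = gamma(k) / gamma(0). Sigma^2 cancels.
  numerator   = (1)*(0.028) + (0.028)*(-0.594) + (-0.594)*(-0.411) = 0.255502.
  denominator = (1)^2 + (0.028)^2 + (-0.594)^2 + (-0.411)^2 = 1.522541.
  rho(1) = 0.255502 / 1.522541 = 0.1678.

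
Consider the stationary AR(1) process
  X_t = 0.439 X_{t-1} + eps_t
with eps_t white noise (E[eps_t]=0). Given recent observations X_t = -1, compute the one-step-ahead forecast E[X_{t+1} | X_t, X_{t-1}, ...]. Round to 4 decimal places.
E[X_{t+1} \mid \mathcal F_t] = -0.4390

For an AR(p) model X_t = c + sum_i phi_i X_{t-i} + eps_t, the
one-step-ahead conditional mean is
  E[X_{t+1} | X_t, ...] = c + sum_i phi_i X_{t+1-i}.
Substitute known values:
  E[X_{t+1} | ...] = (0.439) * (-1)
                   = -0.4390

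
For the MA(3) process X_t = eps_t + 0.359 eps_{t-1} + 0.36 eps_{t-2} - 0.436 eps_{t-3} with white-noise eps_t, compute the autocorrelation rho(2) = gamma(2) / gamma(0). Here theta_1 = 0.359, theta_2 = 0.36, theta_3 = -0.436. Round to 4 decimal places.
\rho(2) = 0.1405

For an MA(q) process with theta_0 = 1, the autocovariance is
  gamma(k) = sigma^2 * sum_{i=0..q-k} theta_i * theta_{i+k},
and rho(k) = gamma(k) / gamma(0). Sigma^2 cancels.
  numerator   = (1)*(0.36) + (0.359)*(-0.436) = 0.203476.
  denominator = (1)^2 + (0.359)^2 + (0.36)^2 + (-0.436)^2 = 1.448577.
  rho(2) = 0.203476 / 1.448577 = 0.1405.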